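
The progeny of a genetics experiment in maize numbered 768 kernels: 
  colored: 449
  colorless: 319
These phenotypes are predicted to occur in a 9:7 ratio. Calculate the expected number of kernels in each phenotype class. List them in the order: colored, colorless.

The 9:7 ratio has 16 parts, so with N = 768 the expected counts are:
  colored: 768 × 9/16 = 432
  colorless: 768 × 7/16 = 336

432, 336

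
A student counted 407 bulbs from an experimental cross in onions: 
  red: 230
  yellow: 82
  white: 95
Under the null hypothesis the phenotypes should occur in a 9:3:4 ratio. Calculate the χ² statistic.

Expected counts for N = 407 under a 9:3:4 ratio (total parts = 16):
  red: 407 × 9/16 = 228.9375
  yellow: 407 × 3/16 = 76.3125
  white: 407 × 4/16 = 101.75
χ² = Σ (O − E)² / E
  red: (230 − 228.9375)² / 228.9375 = 0.0049
  yellow: (82 − 76.3125)² / 76.3125 = 0.4239
  white: (95 − 101.75)² / 101.75 = 0.4478
χ² = 0.0049 + 0.4239 + 0.4478 = 0.8766 ≈ 0.877

0.877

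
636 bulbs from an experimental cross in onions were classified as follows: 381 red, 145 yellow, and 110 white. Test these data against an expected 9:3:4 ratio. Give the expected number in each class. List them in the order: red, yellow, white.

Under the 9:3:4 hypothesis (Σ ratio = 16, N = 636):
  red: 636 × 9/16 = 357.75
  yellow: 636 × 3/16 = 119.25
  white: 636 × 4/16 = 159

357.75, 119.25, 159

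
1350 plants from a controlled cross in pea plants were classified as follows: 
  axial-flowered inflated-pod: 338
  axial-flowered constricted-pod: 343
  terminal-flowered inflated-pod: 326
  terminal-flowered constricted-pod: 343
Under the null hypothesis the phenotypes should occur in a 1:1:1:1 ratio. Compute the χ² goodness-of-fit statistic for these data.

0.572

Total ratio parts = 4. Expected numbers out of 1350:
  axial-flowered inflated-pod: 1350 × 1/4 = 337.5
  axial-flowered constricted-pod: 1350 × 1/4 = 337.5
  terminal-flowered inflated-pod: 1350 × 1/4 = 337.5
  terminal-flowered constricted-pod: 1350 × 1/4 = 337.5
χ² = Σ (O − E)² / E
  axial-flowered inflated-pod: (338 − 337.5)² / 337.5 = 0.0007
  axial-flowered constricted-pod: (343 − 337.5)² / 337.5 = 0.0896
  terminal-flowered inflated-pod: (326 − 337.5)² / 337.5 = 0.3919
  terminal-flowered constricted-pod: (343 − 337.5)² / 337.5 = 0.0896
χ² = 0.0007 + 0.0896 + 0.3919 + 0.0896 = 0.5718 ≈ 0.572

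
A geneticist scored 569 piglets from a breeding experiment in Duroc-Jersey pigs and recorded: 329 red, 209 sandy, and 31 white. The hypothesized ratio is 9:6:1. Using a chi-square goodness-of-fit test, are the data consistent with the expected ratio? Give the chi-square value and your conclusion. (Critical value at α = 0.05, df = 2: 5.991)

0.925; consistent

Total ratio parts = 16. Expected numbers out of 569:
  red: 569 × 9/16 = 320.0625
  sandy: 569 × 6/16 = 213.375
  white: 569 × 1/16 = 35.5625
χ² = Σ (O − E)² / E
  red: (329 − 320.0625)² / 320.0625 = 0.2496
  sandy: (209 − 213.375)² / 213.375 = 0.0897
  white: (31 − 35.5625)² / 35.5625 = 0.5853
χ² = 0.2496 + 0.0897 + 0.5853 = 0.9246 ≈ 0.925
Degrees of freedom = 3 − 1 = 2; critical value at α = 0.05 is 5.991.
Since 0.925 < 5.991, we fail to reject the null hypothesis — the data are consistent with the 9:6:1 ratio.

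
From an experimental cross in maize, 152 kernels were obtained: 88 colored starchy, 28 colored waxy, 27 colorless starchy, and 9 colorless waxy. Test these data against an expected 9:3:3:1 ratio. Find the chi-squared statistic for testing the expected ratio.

The 9:3:3:1 ratio has 16 parts, so with N = 152 the expected counts are:
  colored starchy: 152 × 9/16 = 85.5
  colored waxy: 152 × 3/16 = 28.5
  colorless starchy: 152 × 3/16 = 28.5
  colorless waxy: 152 × 1/16 = 9.5
χ² = Σ (O − E)² / E
  colored starchy: (88 − 85.5)² / 85.5 = 0.0731
  colored waxy: (28 − 28.5)² / 28.5 = 0.0088
  colorless starchy: (27 − 28.5)² / 28.5 = 0.0789
  colorless waxy: (9 − 9.5)² / 9.5 = 0.0263
χ² = 0.0731 + 0.0088 + 0.0789 + 0.0263 = 0.1871 ≈ 0.187

0.187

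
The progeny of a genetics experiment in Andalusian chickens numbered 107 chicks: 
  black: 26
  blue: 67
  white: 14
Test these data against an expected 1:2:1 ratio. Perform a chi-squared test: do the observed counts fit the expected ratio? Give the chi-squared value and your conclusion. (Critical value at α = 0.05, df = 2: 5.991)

Total ratio parts = 4. Expected numbers out of 107:
  black: 107 × 1/4 = 26.75
  blue: 107 × 2/4 = 53.5
  white: 107 × 1/4 = 26.75
χ² = Σ (O − E)² / E
  black: (26 − 26.75)² / 26.75 = 0.0210
  blue: (67 − 53.5)² / 53.5 = 3.4065
  white: (14 − 26.75)² / 26.75 = 6.0771
χ² = 0.0210 + 3.4065 + 6.0771 = 9.5046 ≈ 9.505
Degrees of freedom = 3 − 1 = 2; critical value at α = 0.05 is 5.991.
Since 9.505 > 5.991, we reject the null hypothesis — the data do not fit the 1:2:1 ratio.

9.505; not consistent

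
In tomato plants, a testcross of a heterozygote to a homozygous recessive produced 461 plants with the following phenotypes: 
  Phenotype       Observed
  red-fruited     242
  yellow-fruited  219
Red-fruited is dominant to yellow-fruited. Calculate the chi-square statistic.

1.148

A testcross of a heterozygote (Aa × aa) gives a 1:1 phenotypic ratio.
Under the 1:1 hypothesis (Σ ratio = 2, N = 461):
  red-fruited: 461 × 1/2 = 230.5
  yellow-fruited: 461 × 1/2 = 230.5
χ² = Σ (O − E)² / E
  red-fruited: (242 − 230.5)² / 230.5 = 0.5738
  yellow-fruited: (219 − 230.5)² / 230.5 = 0.5738
χ² = 0.5738 + 0.5738 = 1.1476 ≈ 1.148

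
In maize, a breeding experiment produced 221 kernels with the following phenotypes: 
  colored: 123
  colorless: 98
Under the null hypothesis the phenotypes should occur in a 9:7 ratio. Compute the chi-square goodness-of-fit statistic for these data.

0.032

The 9:7 ratio has 16 parts, so with N = 221 the expected counts are:
  colored: 221 × 9/16 = 124.3125
  colorless: 221 × 7/16 = 96.6875
χ² = Σ (O − E)² / E
  colored: (123 − 124.3125)² / 124.3125 = 0.0139
  colorless: (98 − 96.6875)² / 96.6875 = 0.0178
χ² = 0.0139 + 0.0178 = 0.0317 ≈ 0.032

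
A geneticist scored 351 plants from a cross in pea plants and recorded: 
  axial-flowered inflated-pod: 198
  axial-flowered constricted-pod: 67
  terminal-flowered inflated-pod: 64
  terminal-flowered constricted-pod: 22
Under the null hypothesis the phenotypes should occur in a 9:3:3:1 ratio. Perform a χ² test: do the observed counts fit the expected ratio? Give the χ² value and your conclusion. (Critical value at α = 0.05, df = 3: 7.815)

0.073; consistent

The 9:3:3:1 ratio has 16 parts, so with N = 351 the expected counts are:
  axial-flowered inflated-pod: 351 × 9/16 = 197.4375
  axial-flowered constricted-pod: 351 × 3/16 = 65.8125
  terminal-flowered inflated-pod: 351 × 3/16 = 65.8125
  terminal-flowered constricted-pod: 351 × 1/16 = 21.9375
χ² = Σ (O − E)² / E
  axial-flowered inflated-pod: (198 − 197.4375)² / 197.4375 = 0.0016
  axial-flowered constricted-pod: (67 − 65.8125)² / 65.8125 = 0.0214
  terminal-flowered inflated-pod: (64 − 65.8125)² / 65.8125 = 0.0499
  terminal-flowered constricted-pod: (22 − 21.9375)² / 21.9375 = 0.0002
χ² = 0.0016 + 0.0214 + 0.0499 + 0.0002 = 0.0731 ≈ 0.073
Degrees of freedom = 4 − 1 = 3; critical value at α = 0.05 is 7.815.
Since 0.073 < 7.815, we fail to reject the null hypothesis — the data are consistent with the 9:3:3:1 ratio.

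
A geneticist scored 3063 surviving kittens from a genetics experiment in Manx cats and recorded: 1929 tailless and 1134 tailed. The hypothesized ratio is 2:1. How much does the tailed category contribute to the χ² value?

Total ratio parts = 3. Expected numbers out of 3063:
  tailless: 3063 × 2/3 = 2042
  tailed: 3063 × 1/3 = 1021
Contribution of tailed: (1134 − 1021)² / 1021 = 12.5064

12.506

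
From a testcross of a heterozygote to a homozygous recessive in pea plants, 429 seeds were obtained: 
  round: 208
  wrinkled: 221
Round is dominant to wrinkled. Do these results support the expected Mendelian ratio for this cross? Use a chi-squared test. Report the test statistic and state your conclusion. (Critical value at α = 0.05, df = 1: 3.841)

0.394; consistent

A testcross of a heterozygote (Aa × aa) gives a 1:1 phenotypic ratio.
Under the 1:1 hypothesis (Σ ratio = 2, N = 429):
  round: 429 × 1/2 = 214.5
  wrinkled: 429 × 1/2 = 214.5
χ² = Σ (O − E)² / E
  round: (208 − 214.5)² / 214.5 = 0.1970
  wrinkled: (221 − 214.5)² / 214.5 = 0.1970
χ² = 0.1970 + 0.1970 = 0.394
Degrees of freedom = 2 − 1 = 1; critical value at α = 0.05 is 3.841.
Since 0.394 < 3.841, we fail to reject the null hypothesis — the data are consistent with the 1:1 ratio.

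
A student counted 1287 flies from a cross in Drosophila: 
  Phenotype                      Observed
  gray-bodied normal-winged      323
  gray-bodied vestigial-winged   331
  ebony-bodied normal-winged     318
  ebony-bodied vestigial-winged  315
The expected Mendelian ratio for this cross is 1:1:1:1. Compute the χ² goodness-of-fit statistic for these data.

0.456

Expected counts for N = 1287 under a 1:1:1:1 ratio (total parts = 4):
  gray-bodied normal-winged: 1287 × 1/4 = 321.75
  gray-bodied vestigial-winged: 1287 × 1/4 = 321.75
  ebony-bodied normal-winged: 1287 × 1/4 = 321.75
  ebony-bodied vestigial-winged: 1287 × 1/4 = 321.75
χ² = Σ (O − E)² / E
  gray-bodied normal-winged: (323 − 321.75)² / 321.75 = 0.0049
  gray-bodied vestigial-winged: (331 − 321.75)² / 321.75 = 0.2659
  ebony-bodied normal-winged: (318 − 321.75)² / 321.75 = 0.0437
  ebony-bodied vestigial-winged: (315 − 321.75)² / 321.75 = 0.1416
χ² = 0.0049 + 0.2659 + 0.0437 + 0.1416 = 0.4561 ≈ 0.456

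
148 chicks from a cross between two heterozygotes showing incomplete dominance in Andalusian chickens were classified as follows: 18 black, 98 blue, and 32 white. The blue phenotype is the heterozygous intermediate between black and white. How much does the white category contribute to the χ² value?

With incomplete dominance, a heterozygote × heterozygote cross gives a 1:2:1 phenotypic ratio.
Total ratio parts = 4. Expected numbers out of 148:
  black: 148 × 1/4 = 37
  blue: 148 × 2/4 = 74
  white: 148 × 1/4 = 37
Contribution of white: (32 − 37)² / 37 = 0.6757

0.676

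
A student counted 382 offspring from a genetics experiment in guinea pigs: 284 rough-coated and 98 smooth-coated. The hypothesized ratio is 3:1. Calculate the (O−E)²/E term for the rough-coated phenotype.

0.022

The 3:1 ratio has 4 parts, so with N = 382 the expected counts are:
  rough-coated: 382 × 3/4 = 286.5
  smooth-coated: 382 × 1/4 = 95.5
Contribution of rough-coated: (284 − 286.5)² / 286.5 = 0.0218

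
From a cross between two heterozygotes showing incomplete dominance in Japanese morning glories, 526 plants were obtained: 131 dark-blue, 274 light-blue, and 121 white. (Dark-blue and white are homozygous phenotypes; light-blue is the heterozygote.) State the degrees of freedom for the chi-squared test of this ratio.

With incomplete dominance, a heterozygote × heterozygote cross gives a 1:2:1 phenotypic ratio.
A goodness-of-fit test with 3 phenotype classes has df = 3 − 1 = 2.

2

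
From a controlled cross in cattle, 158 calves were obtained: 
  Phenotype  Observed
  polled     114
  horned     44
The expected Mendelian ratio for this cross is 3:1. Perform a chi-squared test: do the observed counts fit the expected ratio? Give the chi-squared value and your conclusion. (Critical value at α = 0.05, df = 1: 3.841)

Under the 3:1 hypothesis (Σ ratio = 4, N = 158):
  polled: 158 × 3/4 = 118.5
  horned: 158 × 1/4 = 39.5
χ² = Σ (O − E)² / E
  polled: (114 − 118.5)² / 118.5 = 0.1709
  horned: (44 − 39.5)² / 39.5 = 0.5127
χ² = 0.1709 + 0.5127 = 0.6836 ≈ 0.684
Degrees of freedom = 2 − 1 = 1; critical value at α = 0.05 is 3.841.
Since 0.684 < 3.841, we fail to reject the null hypothesis — the data are consistent with the 3:1 ratio.

0.684; consistent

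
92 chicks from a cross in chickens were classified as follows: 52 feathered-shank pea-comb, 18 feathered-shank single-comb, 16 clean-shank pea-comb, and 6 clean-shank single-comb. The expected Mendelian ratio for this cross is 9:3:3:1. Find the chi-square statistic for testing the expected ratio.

0.135

Under the 9:3:3:1 hypothesis (Σ ratio = 16, N = 92):
  feathered-shank pea-comb: 92 × 9/16 = 51.75
  feathered-shank single-comb: 92 × 3/16 = 17.25
  clean-shank pea-comb: 92 × 3/16 = 17.25
  clean-shank single-comb: 92 × 1/16 = 5.75
χ² = Σ (O − E)² / E
  feathered-shank pea-comb: (52 − 51.75)² / 51.75 = 0.0012
  feathered-shank single-comb: (18 − 17.25)² / 17.25 = 0.0326
  clean-shank pea-comb: (16 − 17.25)² / 17.25 = 0.0906
  clean-shank single-comb: (6 − 5.75)² / 5.75 = 0.0109
χ² = 0.0012 + 0.0326 + 0.0906 + 0.0109 = 0.1353 ≈ 0.135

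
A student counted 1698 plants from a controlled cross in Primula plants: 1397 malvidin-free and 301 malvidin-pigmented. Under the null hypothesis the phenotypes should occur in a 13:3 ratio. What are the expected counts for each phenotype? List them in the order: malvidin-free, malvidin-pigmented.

1379.625, 318.375

Expected counts for N = 1698 under a 13:3 ratio (total parts = 16):
  malvidin-free: 1698 × 13/16 = 1379.625
  malvidin-pigmented: 1698 × 3/16 = 318.375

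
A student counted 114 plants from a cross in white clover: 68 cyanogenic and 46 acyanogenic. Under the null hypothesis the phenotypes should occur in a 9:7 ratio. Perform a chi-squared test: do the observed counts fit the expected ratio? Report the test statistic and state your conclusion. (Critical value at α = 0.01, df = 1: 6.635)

0.535; consistent

Total ratio parts = 16. Expected numbers out of 114:
  cyanogenic: 114 × 9/16 = 64.125
  acyanogenic: 114 × 7/16 = 49.875
χ² = Σ (O − E)² / E
  cyanogenic: (68 − 64.125)² / 64.125 = 0.2342
  acyanogenic: (46 − 49.875)² / 49.875 = 0.3011
χ² = 0.2342 + 0.3011 = 0.5353 ≈ 0.535
Degrees of freedom = 2 − 1 = 1; critical value at α = 0.01 is 6.635.
Since 0.535 < 6.635, we fail to reject the null hypothesis — the data are consistent with the 9:7 ratio.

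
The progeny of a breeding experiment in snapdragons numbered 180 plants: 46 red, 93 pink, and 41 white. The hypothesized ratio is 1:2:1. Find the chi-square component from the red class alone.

0.022

Total ratio parts = 4. Expected numbers out of 180:
  red: 180 × 1/4 = 45
  pink: 180 × 2/4 = 90
  white: 180 × 1/4 = 45
Contribution of red: (46 − 45)² / 45 = 0.0222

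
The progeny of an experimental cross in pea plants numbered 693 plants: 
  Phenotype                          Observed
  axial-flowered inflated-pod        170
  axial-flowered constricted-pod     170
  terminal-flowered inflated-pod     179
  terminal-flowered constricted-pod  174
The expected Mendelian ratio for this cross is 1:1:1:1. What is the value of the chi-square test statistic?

0.316

Total ratio parts = 4. Expected numbers out of 693:
  axial-flowered inflated-pod: 693 × 1/4 = 173.25
  axial-flowered constricted-pod: 693 × 1/4 = 173.25
  terminal-flowered inflated-pod: 693 × 1/4 = 173.25
  terminal-flowered constricted-pod: 693 × 1/4 = 173.25
χ² = Σ (O − E)² / E
  axial-flowered inflated-pod: (170 − 173.25)² / 173.25 = 0.0610
  axial-flowered constricted-pod: (170 − 173.25)² / 173.25 = 0.0610
  terminal-flowered inflated-pod: (179 − 173.25)² / 173.25 = 0.1908
  terminal-flowered constricted-pod: (174 − 173.25)² / 173.25 = 0.0032
χ² = 0.0610 + 0.0610 + 0.1908 + 0.0032 = 0.316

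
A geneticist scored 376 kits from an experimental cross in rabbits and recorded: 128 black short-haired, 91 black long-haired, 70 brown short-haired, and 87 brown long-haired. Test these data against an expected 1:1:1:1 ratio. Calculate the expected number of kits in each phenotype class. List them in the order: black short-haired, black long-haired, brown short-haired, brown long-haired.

94, 94, 94, 94

Expected counts for N = 376 under a 1:1:1:1 ratio (total parts = 4):
  black short-haired: 376 × 1/4 = 94
  black long-haired: 376 × 1/4 = 94
  brown short-haired: 376 × 1/4 = 94
  brown long-haired: 376 × 1/4 = 94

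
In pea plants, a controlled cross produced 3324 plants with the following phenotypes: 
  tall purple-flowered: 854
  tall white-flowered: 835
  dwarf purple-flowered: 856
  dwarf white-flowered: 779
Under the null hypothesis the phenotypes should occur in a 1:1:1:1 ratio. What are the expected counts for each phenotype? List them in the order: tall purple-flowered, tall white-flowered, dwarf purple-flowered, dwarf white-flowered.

831, 831, 831, 831

Under the 1:1:1:1 hypothesis (Σ ratio = 4, N = 3324):
  tall purple-flowered: 3324 × 1/4 = 831
  tall white-flowered: 3324 × 1/4 = 831
  dwarf purple-flowered: 3324 × 1/4 = 831
  dwarf white-flowered: 3324 × 1/4 = 831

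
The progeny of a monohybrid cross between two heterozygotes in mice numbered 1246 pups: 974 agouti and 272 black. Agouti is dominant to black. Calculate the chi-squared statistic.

6.678

For a monohybrid cross between heterozygotes with complete dominance, the expected phenotypic ratio is 3:1.
The 3:1 ratio has 4 parts, so with N = 1246 the expected counts are:
  agouti: 1246 × 3/4 = 934.5
  black: 1246 × 1/4 = 311.5
χ² = Σ (O − E)² / E
  agouti: (974 − 934.5)² / 934.5 = 1.6696
  black: (272 − 311.5)² / 311.5 = 5.0088
χ² = 1.6696 + 5.0088 = 6.6784 ≈ 6.678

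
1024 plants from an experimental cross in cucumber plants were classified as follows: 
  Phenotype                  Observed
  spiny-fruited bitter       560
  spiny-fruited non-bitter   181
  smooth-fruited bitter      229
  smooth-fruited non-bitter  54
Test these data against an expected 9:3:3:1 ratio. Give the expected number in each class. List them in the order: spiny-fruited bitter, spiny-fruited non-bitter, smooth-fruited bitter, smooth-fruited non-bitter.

The 9:3:3:1 ratio has 16 parts, so with N = 1024 the expected counts are:
  spiny-fruited bitter: 1024 × 9/16 = 576
  spiny-fruited non-bitter: 1024 × 3/16 = 192
  smooth-fruited bitter: 1024 × 3/16 = 192
  smooth-fruited non-bitter: 1024 × 1/16 = 64

576, 192, 192, 64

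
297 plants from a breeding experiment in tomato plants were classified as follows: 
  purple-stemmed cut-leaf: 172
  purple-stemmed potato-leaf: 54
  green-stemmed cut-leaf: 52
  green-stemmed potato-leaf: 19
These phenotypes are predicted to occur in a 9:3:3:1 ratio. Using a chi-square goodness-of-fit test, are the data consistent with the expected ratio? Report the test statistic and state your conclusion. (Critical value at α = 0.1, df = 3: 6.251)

0.452; consistent

Under the 9:3:3:1 hypothesis (Σ ratio = 16, N = 297):
  purple-stemmed cut-leaf: 297 × 9/16 = 167.0625
  purple-stemmed potato-leaf: 297 × 3/16 = 55.6875
  green-stemmed cut-leaf: 297 × 3/16 = 55.6875
  green-stemmed potato-leaf: 297 × 1/16 = 18.5625
χ² = Σ (O − E)² / E
  purple-stemmed cut-leaf: (172 − 167.0625)² / 167.0625 = 0.1459
  purple-stemmed potato-leaf: (54 − 55.6875)² / 55.6875 = 0.0511
  green-stemmed cut-leaf: (52 − 55.6875)² / 55.6875 = 0.2442
  green-stemmed potato-leaf: (19 − 18.5625)² / 18.5625 = 0.0103
χ² = 0.1459 + 0.0511 + 0.2442 + 0.0103 = 0.4515 ≈ 0.452
Degrees of freedom = 4 − 1 = 3; critical value at α = 0.1 is 6.251.
Since 0.452 < 6.251, we fail to reject the null hypothesis — the data are consistent with the 9:3:3:1 ratio.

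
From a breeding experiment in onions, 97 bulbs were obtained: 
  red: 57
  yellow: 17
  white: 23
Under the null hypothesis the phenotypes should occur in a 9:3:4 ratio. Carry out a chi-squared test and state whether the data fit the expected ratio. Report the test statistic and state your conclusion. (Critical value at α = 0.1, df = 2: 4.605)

0.251; consistent

Total ratio parts = 16. Expected numbers out of 97:
  red: 97 × 9/16 = 54.5625
  yellow: 97 × 3/16 = 18.1875
  white: 97 × 4/16 = 24.25
χ² = Σ (O − E)² / E
  red: (57 − 54.5625)² / 54.5625 = 0.1089
  yellow: (17 − 18.1875)² / 18.1875 = 0.0775
  white: (23 − 24.25)² / 24.25 = 0.0644
χ² = 0.1089 + 0.0775 + 0.0644 = 0.2508 ≈ 0.251
Degrees of freedom = 3 − 1 = 2; critical value at α = 0.1 is 4.605.
Since 0.251 < 4.605, we fail to reject the null hypothesis — the data are consistent with the 9:3:4 ratio.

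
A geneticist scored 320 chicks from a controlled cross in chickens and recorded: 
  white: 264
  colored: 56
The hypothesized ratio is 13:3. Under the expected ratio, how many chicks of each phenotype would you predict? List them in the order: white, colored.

Expected counts for N = 320 under a 13:3 ratio (total parts = 16):
  white: 320 × 13/16 = 260
  colored: 320 × 3/16 = 60

260, 60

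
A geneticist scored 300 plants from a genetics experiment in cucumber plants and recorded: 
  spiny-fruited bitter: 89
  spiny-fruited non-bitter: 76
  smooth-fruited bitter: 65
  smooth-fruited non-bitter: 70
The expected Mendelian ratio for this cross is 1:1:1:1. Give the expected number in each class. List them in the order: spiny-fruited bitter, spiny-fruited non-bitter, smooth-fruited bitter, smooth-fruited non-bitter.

Under the 1:1:1:1 hypothesis (Σ ratio = 4, N = 300):
  spiny-fruited bitter: 300 × 1/4 = 75
  spiny-fruited non-bitter: 300 × 1/4 = 75
  smooth-fruited bitter: 300 × 1/4 = 75
  smooth-fruited non-bitter: 300 × 1/4 = 75

75, 75, 75, 75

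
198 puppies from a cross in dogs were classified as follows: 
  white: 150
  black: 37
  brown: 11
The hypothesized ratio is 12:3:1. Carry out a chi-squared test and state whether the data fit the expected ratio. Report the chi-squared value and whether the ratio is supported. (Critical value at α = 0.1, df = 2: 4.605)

Under the 12:3:1 hypothesis (Σ ratio = 16, N = 198):
  white: 198 × 12/16 = 148.5
  black: 198 × 3/16 = 37.125
  brown: 198 × 1/16 = 12.375
χ² = Σ (O − E)² / E
  white: (150 − 148.5)² / 148.5 = 0.0152
  black: (37 − 37.125)² / 37.125 = 0.0004
  brown: (11 − 12.375)² / 12.375 = 0.1528
χ² = 0.0152 + 0.0004 + 0.1528 = 0.1684 ≈ 0.168
Degrees of freedom = 3 − 1 = 2; critical value at α = 0.1 is 4.605.
Since 0.168 < 4.605, we fail to reject the null hypothesis — the data are consistent with the 12:3:1 ratio.

0.168; consistent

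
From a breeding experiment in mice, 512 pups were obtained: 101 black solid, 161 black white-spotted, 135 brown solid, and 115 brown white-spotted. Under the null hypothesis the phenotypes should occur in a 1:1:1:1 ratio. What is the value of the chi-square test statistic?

Under the 1:1:1:1 hypothesis (Σ ratio = 4, N = 512):
  black solid: 512 × 1/4 = 128
  black white-spotted: 512 × 1/4 = 128
  brown solid: 512 × 1/4 = 128
  brown white-spotted: 512 × 1/4 = 128
χ² = Σ (O − E)² / E
  black solid: (101 − 128)² / 128 = 5.6953
  black white-spotted: (161 − 128)² / 128 = 8.5078
  brown solid: (135 − 128)² / 128 = 0.3828
  brown white-spotted: (115 − 128)² / 128 = 1.3203
χ² = 5.6953 + 8.5078 + 0.3828 + 1.3203 = 15.9062 ≈ 15.906

15.906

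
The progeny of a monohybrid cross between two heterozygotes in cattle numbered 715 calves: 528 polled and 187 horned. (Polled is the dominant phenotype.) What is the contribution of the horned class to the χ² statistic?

0.381

For a monohybrid cross between heterozygotes with complete dominance, the expected phenotypic ratio is 3:1.
Under the 3:1 hypothesis (Σ ratio = 4, N = 715):
  polled: 715 × 3/4 = 536.25
  horned: 715 × 1/4 = 178.75
Contribution of horned: (187 − 178.75)² / 178.75 = 0.3808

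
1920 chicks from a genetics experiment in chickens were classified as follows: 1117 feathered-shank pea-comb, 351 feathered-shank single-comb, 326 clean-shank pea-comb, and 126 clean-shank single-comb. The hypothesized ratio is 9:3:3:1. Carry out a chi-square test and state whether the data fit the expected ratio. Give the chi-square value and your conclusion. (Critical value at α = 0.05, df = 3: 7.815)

Under the 9:3:3:1 hypothesis (Σ ratio = 16, N = 1920):
  feathered-shank pea-comb: 1920 × 9/16 = 1080
  feathered-shank single-comb: 1920 × 3/16 = 360
  clean-shank pea-comb: 1920 × 3/16 = 360
  clean-shank single-comb: 1920 × 1/16 = 120
χ² = Σ (O − E)² / E
  feathered-shank pea-comb: (1117 − 1080)² / 1080 = 1.2676
  feathered-shank single-comb: (351 − 360)² / 360 = 0.2250
  clean-shank pea-comb: (326 − 360)² / 360 = 3.2111
  clean-shank single-comb: (126 − 120)² / 120 = 0.3000
χ² = 1.2676 + 0.2250 + 3.2111 + 0.3000 = 5.0037 ≈ 5.004
Degrees of freedom = 4 − 1 = 3; critical value at α = 0.05 is 7.815.
Since 5.004 < 7.815, we fail to reject the null hypothesis — the data are consistent with the 9:3:3:1 ratio.

5.004; consistent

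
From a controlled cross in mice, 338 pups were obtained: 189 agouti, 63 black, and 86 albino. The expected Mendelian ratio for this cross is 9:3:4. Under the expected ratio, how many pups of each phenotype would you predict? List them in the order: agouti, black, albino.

Expected counts for N = 338 under a 9:3:4 ratio (total parts = 16):
  agouti: 338 × 9/16 = 190.125
  black: 338 × 3/16 = 63.375
  albino: 338 × 4/16 = 84.5

190.125, 63.375, 84.5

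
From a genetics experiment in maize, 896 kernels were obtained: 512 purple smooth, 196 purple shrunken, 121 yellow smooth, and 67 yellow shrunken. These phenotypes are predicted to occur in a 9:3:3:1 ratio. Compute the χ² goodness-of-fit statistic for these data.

20.103

Under the 9:3:3:1 hypothesis (Σ ratio = 16, N = 896):
  purple smooth: 896 × 9/16 = 504
  purple shrunken: 896 × 3/16 = 168
  yellow smooth: 896 × 3/16 = 168
  yellow shrunken: 896 × 1/16 = 56
χ² = Σ (O − E)² / E
  purple smooth: (512 − 504)² / 504 = 0.1270
  purple shrunken: (196 − 168)² / 168 = 4.6667
  yellow smooth: (121 − 168)² / 168 = 13.1488
  yellow shrunken: (67 − 56)² / 56 = 2.1607
χ² = 0.1270 + 4.6667 + 13.1488 + 2.1607 = 20.1032 ≈ 20.103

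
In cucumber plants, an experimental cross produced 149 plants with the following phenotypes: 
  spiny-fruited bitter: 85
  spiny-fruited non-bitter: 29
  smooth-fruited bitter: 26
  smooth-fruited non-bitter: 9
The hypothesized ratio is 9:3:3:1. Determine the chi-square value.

0.202

Under the 9:3:3:1 hypothesis (Σ ratio = 16, N = 149):
  spiny-fruited bitter: 149 × 9/16 = 83.8125
  spiny-fruited non-bitter: 149 × 3/16 = 27.9375
  smooth-fruited bitter: 149 × 3/16 = 27.9375
  smooth-fruited non-bitter: 149 × 1/16 = 9.3125
χ² = Σ (O − E)² / E
  spiny-fruited bitter: (85 − 83.8125)² / 83.8125 = 0.0168
  spiny-fruited non-bitter: (29 − 27.9375)² / 27.9375 = 0.0404
  smooth-fruited bitter: (26 − 27.9375)² / 27.9375 = 0.1344
  smooth-fruited non-bitter: (9 − 9.3125)² / 9.3125 = 0.0105
χ² = 0.0168 + 0.0404 + 0.1344 + 0.0105 = 0.2021 ≈ 0.202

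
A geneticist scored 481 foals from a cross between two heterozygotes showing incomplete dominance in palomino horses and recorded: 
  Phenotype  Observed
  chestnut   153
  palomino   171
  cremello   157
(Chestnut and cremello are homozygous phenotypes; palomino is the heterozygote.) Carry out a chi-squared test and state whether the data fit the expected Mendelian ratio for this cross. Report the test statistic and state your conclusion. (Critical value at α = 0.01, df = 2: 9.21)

With incomplete dominance, a heterozygote × heterozygote cross gives a 1:2:1 phenotypic ratio.
Expected counts for N = 481 under a 1:2:1 ratio (total parts = 4):
  chestnut: 481 × 1/4 = 120.25
  palomino: 481 × 2/4 = 240.5
  cremello: 481 × 1/4 = 120.25
χ² = Σ (O − E)² / E
  chestnut: (153 − 120.25)² / 120.25 = 8.9194
  palomino: (171 − 240.5)² / 240.5 = 20.0842
  cremello: (157 − 120.25)² / 120.25 = 11.2313
χ² = 8.9194 + 20.0842 + 11.2313 = 40.2349 ≈ 40.235
Degrees of freedom = 3 − 1 = 2; critical value at α = 0.01 is 9.21.
Since 40.235 > 9.21, we reject the null hypothesis — the data do not fit the 1:2:1 ratio.

40.235; not consistent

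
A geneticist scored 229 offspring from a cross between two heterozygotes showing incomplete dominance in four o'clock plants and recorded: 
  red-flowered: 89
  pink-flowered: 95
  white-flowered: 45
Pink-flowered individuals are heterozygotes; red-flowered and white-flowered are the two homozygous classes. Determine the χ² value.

23.550

With incomplete dominance, a heterozygote × heterozygote cross gives a 1:2:1 phenotypic ratio.
Under the 1:2:1 hypothesis (Σ ratio = 4, N = 229):
  red-flowered: 229 × 1/4 = 57.25
  pink-flowered: 229 × 2/4 = 114.5
  white-flowered: 229 × 1/4 = 57.25
χ² = Σ (O − E)² / E
  red-flowered: (89 − 57.25)² / 57.25 = 17.6081
  pink-flowered: (95 − 114.5)² / 114.5 = 3.3210
  white-flowered: (45 − 57.25)² / 57.25 = 2.6212
χ² = 17.6081 + 3.3210 + 2.6212 = 23.5503 ≈ 23.550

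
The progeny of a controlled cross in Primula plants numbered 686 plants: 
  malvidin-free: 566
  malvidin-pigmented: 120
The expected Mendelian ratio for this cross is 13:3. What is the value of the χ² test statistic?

0.712

The 13:3 ratio has 16 parts, so with N = 686 the expected counts are:
  malvidin-free: 686 × 13/16 = 557.375
  malvidin-pigmented: 686 × 3/16 = 128.625
χ² = Σ (O − E)² / E
  malvidin-free: (566 − 557.375)² / 557.375 = 0.1335
  malvidin-pigmented: (120 − 128.625)² / 128.625 = 0.5784
χ² = 0.1335 + 0.5784 = 0.7119 ≈ 0.712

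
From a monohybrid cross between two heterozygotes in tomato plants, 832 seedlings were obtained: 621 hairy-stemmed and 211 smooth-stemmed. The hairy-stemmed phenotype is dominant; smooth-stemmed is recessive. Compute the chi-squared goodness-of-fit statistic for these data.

0.058

For a monohybrid cross between heterozygotes with complete dominance, the expected phenotypic ratio is 3:1.
Total ratio parts = 4. Expected numbers out of 832:
  hairy-stemmed: 832 × 3/4 = 624
  smooth-stemmed: 832 × 1/4 = 208
χ² = Σ (O − E)² / E
  hairy-stemmed: (621 − 624)² / 624 = 0.0144
  smooth-stemmed: (211 − 208)² / 208 = 0.0433
χ² = 0.0144 + 0.0433 = 0.0577 ≈ 0.058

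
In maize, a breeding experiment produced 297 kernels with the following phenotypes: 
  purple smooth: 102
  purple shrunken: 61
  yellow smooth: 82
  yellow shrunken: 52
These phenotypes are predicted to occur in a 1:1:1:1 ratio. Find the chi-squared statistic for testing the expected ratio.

The 1:1:1:1 ratio has 4 parts, so with N = 297 the expected counts are:
  purple smooth: 297 × 1/4 = 74.25
  purple shrunken: 297 × 1/4 = 74.25
  yellow smooth: 297 × 1/4 = 74.25
  yellow shrunken: 297 × 1/4 = 74.25
χ² = Σ (O − E)² / E
  purple smooth: (102 − 74.25)² / 74.25 = 10.3712
  purple shrunken: (61 − 74.25)² / 74.25 = 2.3645
  yellow smooth: (82 − 74.25)² / 74.25 = 0.8089
  yellow shrunken: (52 − 74.25)² / 74.25 = 6.6675
χ² = 10.3712 + 2.3645 + 0.8089 + 6.6675 = 20.2121 ≈ 20.212

20.212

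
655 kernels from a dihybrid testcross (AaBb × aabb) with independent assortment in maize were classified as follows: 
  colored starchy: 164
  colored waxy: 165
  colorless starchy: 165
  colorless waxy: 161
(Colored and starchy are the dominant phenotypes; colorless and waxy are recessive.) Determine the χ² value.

A dihybrid testcross with independent assortment gives a 1:1:1:1 ratio.
Total ratio parts = 4. Expected numbers out of 655:
  colored starchy: 655 × 1/4 = 163.75
  colored waxy: 655 × 1/4 = 163.75
  colorless starchy: 655 × 1/4 = 163.75
  colorless waxy: 655 × 1/4 = 163.75
χ² = Σ (O − E)² / E
  colored starchy: (164 − 163.75)² / 163.75 = 0.0004
  colored waxy: (165 − 163.75)² / 163.75 = 0.0095
  colorless starchy: (165 − 163.75)² / 163.75 = 0.0095
  colorless waxy: (161 − 163.75)² / 163.75 = 0.0462
χ² = 0.0004 + 0.0095 + 0.0095 + 0.0462 = 0.0656 ≈ 0.066

0.066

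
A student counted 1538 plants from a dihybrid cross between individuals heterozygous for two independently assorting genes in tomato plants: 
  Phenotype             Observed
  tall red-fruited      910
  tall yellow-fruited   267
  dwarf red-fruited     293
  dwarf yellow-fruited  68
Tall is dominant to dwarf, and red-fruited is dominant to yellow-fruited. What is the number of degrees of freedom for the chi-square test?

A dihybrid F₂ with independent assortment and complete dominance at both loci gives a 9:3:3:1 phenotypic ratio.
A goodness-of-fit test with 4 phenotype classes has df = 4 − 1 = 3.

3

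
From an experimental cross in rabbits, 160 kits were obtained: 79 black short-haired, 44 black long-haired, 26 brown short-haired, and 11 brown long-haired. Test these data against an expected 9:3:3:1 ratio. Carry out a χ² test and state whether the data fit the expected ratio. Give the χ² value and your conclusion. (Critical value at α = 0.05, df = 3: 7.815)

8.511; not consistent

Total ratio parts = 16. Expected numbers out of 160:
  black short-haired: 160 × 9/16 = 90
  black long-haired: 160 × 3/16 = 30
  brown short-haired: 160 × 3/16 = 30
  brown long-haired: 160 × 1/16 = 10
χ² = Σ (O − E)² / E
  black short-haired: (79 − 90)² / 90 = 1.3444
  black long-haired: (44 − 30)² / 30 = 6.5333
  brown short-haired: (26 − 30)² / 30 = 0.5333
  brown long-haired: (11 − 10)² / 10 = 0.1000
χ² = 1.3444 + 6.5333 + 0.5333 + 0.1000 = 8.511
Degrees of freedom = 4 − 1 = 3; critical value at α = 0.05 is 7.815.
Since 8.511 > 7.815, we reject the null hypothesis — the data do not fit the 9:3:3:1 ratio.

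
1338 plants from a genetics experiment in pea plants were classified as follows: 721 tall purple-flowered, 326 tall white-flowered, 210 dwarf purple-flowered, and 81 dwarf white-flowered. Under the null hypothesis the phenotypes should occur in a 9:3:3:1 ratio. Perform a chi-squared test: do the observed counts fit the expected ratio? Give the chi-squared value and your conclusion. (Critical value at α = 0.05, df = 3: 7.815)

30.567; not consistent

Total ratio parts = 16. Expected numbers out of 1338:
  tall purple-flowered: 1338 × 9/16 = 752.625
  tall white-flowered: 1338 × 3/16 = 250.875
  dwarf purple-flowered: 1338 × 3/16 = 250.875
  dwarf white-flowered: 1338 × 1/16 = 83.625
χ² = Σ (O − E)² / E
  tall purple-flowered: (721 − 752.625)² / 752.625 = 1.3289
  tall white-flowered: (326 − 250.875)² / 250.875 = 22.4963
  dwarf purple-flowered: (210 − 250.875)² / 250.875 = 6.6598
  dwarf white-flowered: (81 − 83.625)² / 83.625 = 0.0824
χ² = 1.3289 + 22.4963 + 6.6598 + 0.0824 = 30.5674 ≈ 30.567
Degrees of freedom = 4 − 1 = 3; critical value at α = 0.05 is 7.815.
Since 30.567 > 7.815, we reject the null hypothesis — the data do not fit the 9:3:3:1 ratio.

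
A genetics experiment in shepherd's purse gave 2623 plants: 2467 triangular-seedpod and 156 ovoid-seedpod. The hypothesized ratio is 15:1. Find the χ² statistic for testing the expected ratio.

0.410

Expected counts for N = 2623 under a 15:1 ratio (total parts = 16):
  triangular-seedpod: 2623 × 15/16 = 2459.0625
  ovoid-seedpod: 2623 × 1/16 = 163.9375
χ² = Σ (O − E)² / E
  triangular-seedpod: (2467 − 2459.0625)² / 2459.0625 = 0.0256
  ovoid-seedpod: (156 − 163.9375)² / 163.9375 = 0.3843
χ² = 0.0256 + 0.3843 = 0.4099 ≈ 0.410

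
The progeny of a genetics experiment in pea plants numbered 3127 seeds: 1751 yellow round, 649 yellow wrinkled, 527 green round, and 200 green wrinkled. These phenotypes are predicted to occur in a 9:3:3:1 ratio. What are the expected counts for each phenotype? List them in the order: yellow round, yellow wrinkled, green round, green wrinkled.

Total ratio parts = 16. Expected numbers out of 3127:
  yellow round: 3127 × 9/16 = 1758.9375
  yellow wrinkled: 3127 × 3/16 = 586.3125
  green round: 3127 × 3/16 = 586.3125
  green wrinkled: 3127 × 1/16 = 195.4375

1758.9375, 586.3125, 586.3125, 195.4375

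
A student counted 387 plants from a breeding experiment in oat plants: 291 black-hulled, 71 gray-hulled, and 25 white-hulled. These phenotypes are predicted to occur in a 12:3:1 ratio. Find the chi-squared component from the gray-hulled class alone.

0.034

The 12:3:1 ratio has 16 parts, so with N = 387 the expected counts are:
  black-hulled: 387 × 12/16 = 290.25
  gray-hulled: 387 × 3/16 = 72.5625
  white-hulled: 387 × 1/16 = 24.1875
Contribution of gray-hulled: (71 − 72.5625)² / 72.5625 = 0.0336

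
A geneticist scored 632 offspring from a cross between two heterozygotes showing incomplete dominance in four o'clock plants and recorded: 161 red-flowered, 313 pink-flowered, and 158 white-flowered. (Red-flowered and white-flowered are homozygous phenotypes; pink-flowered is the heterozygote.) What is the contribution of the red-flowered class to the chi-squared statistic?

0.057

With incomplete dominance, a heterozygote × heterozygote cross gives a 1:2:1 phenotypic ratio.
Under the 1:2:1 hypothesis (Σ ratio = 4, N = 632):
  red-flowered: 632 × 1/4 = 158
  pink-flowered: 632 × 2/4 = 316
  white-flowered: 632 × 1/4 = 158
Contribution of red-flowered: (161 − 158)² / 158 = 0.0570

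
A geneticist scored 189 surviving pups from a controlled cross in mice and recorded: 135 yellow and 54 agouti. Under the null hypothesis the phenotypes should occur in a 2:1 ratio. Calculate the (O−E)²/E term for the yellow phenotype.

0.643

Under the 2:1 hypothesis (Σ ratio = 3, N = 189):
  yellow: 189 × 2/3 = 126
  agouti: 189 × 1/3 = 63
Contribution of yellow: (135 − 126)² / 126 = 0.6429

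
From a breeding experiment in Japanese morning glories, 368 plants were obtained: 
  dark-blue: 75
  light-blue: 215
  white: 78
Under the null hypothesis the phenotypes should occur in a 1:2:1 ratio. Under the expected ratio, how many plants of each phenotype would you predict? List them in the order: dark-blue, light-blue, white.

The 1:2:1 ratio has 4 parts, so with N = 368 the expected counts are:
  dark-blue: 368 × 1/4 = 92
  light-blue: 368 × 2/4 = 184
  white: 368 × 1/4 = 92

92, 184, 92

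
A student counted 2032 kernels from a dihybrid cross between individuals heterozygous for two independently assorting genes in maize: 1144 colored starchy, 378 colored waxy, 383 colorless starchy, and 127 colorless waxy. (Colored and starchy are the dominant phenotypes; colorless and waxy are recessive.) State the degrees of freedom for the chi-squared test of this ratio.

3

A dihybrid F₂ with independent assortment and complete dominance at both loci gives a 9:3:3:1 phenotypic ratio.
A goodness-of-fit test with 4 phenotype classes has df = 4 − 1 = 3.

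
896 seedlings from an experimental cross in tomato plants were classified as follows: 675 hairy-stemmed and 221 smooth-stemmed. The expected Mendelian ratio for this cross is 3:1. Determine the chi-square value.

Expected counts for N = 896 under a 3:1 ratio (total parts = 4):
  hairy-stemmed: 896 × 3/4 = 672
  smooth-stemmed: 896 × 1/4 = 224
χ² = Σ (O − E)² / E
  hairy-stemmed: (675 − 672)² / 672 = 0.0134
  smooth-stemmed: (221 − 224)² / 224 = 0.0402
χ² = 0.0134 + 0.0402 = 0.0536 ≈ 0.054

0.054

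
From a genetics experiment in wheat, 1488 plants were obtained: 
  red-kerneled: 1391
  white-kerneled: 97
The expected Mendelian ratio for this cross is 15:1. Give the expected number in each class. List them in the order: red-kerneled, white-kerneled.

1395, 93

Expected counts for N = 1488 under a 15:1 ratio (total parts = 16):
  red-kerneled: 1488 × 15/16 = 1395
  white-kerneled: 1488 × 1/16 = 93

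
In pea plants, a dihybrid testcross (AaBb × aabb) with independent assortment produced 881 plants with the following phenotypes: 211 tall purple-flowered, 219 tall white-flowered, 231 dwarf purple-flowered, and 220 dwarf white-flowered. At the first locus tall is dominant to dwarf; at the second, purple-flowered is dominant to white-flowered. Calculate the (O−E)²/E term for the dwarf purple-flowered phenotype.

0.525

A dihybrid testcross with independent assortment gives a 1:1:1:1 ratio.
Expected counts for N = 881 under a 1:1:1:1 ratio (total parts = 4):
  tall purple-flowered: 881 × 1/4 = 220.25
  tall white-flowered: 881 × 1/4 = 220.25
  dwarf purple-flowered: 881 × 1/4 = 220.25
  dwarf white-flowered: 881 × 1/4 = 220.25
Contribution of dwarf purple-flowered: (231 − 220.25)² / 220.25 = 0.5247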